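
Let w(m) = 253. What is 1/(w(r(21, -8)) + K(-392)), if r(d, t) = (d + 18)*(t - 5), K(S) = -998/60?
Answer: 30/7091 ≈ 0.0042307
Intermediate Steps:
K(S) = -499/30 (K(S) = -998*1/60 = -499/30)
r(d, t) = (-5 + t)*(18 + d) (r(d, t) = (18 + d)*(-5 + t) = (-5 + t)*(18 + d))
1/(w(r(21, -8)) + K(-392)) = 1/(253 - 499/30) = 1/(7091/30) = 30/7091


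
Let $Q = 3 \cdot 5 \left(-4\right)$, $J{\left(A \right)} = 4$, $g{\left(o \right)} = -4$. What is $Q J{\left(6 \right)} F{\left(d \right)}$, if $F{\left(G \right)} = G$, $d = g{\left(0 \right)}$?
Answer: $960$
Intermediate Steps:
$d = -4$
$Q = -60$ ($Q = 15 \left(-4\right) = -60$)
$Q J{\left(6 \right)} F{\left(d \right)} = \left(-60\right) 4 \left(-4\right) = \left(-240\right) \left(-4\right) = 960$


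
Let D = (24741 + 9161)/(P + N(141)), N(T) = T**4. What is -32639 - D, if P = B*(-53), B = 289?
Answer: -586372757419/17965402 ≈ -32639.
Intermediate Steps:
P = -15317 (P = 289*(-53) = -15317)
D = 1541/17965402 (D = (24741 + 9161)/(-15317 + 141**4) = 33902/(-15317 + 395254161) = 33902/395238844 = 33902*(1/395238844) = 1541/17965402 ≈ 8.5776e-5)
-32639 - D = -32639 - 1*1541/17965402 = -32639 - 1541/17965402 = -586372757419/17965402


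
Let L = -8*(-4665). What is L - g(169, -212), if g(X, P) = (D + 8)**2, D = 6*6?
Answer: 35384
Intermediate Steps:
D = 36
L = 37320
g(X, P) = 1936 (g(X, P) = (36 + 8)**2 = 44**2 = 1936)
L - g(169, -212) = 37320 - 1*1936 = 37320 - 1936 = 35384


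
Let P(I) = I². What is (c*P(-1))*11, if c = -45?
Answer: -495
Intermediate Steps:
(c*P(-1))*11 = -45*(-1)²*11 = -45*1*11 = -45*11 = -495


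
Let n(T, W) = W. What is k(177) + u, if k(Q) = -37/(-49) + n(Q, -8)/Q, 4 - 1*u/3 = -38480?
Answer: 1001321353/8673 ≈ 1.1545e+5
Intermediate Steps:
u = 115452 (u = 12 - 3*(-38480) = 12 + 115440 = 115452)
k(Q) = 37/49 - 8/Q (k(Q) = -37/(-49) - 8/Q = -37*(-1/49) - 8/Q = 37/49 - 8/Q)
k(177) + u = (37/49 - 8/177) + 115452 = 6157/8673 + 115452 = 1001321353/8673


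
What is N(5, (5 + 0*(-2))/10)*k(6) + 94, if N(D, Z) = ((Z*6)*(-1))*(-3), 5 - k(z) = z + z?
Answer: 31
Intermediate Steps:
k(z) = 5 - 2*z (k(z) = 5 - (z + z) = 5 - 2*z)
N(D, Z) = 18*Z (N(D, Z) = ((6*Z)*(-1))*(-3) = -6*Z*(-3) = 18*Z)
N(5, (5 + 0*(-2))/10)*k(6) + 94 = (18*((5 + 0*(-2))/10))*(5 - 2*6) + 94 = (18*((5 + 0)*(⅒)))*(5 - 12) + 94 = (18*(5*(⅒)))*(-7) + 94 = (18*(½))*(-7) + 94 = 9*(-7) + 94 = -63 + 94 = 31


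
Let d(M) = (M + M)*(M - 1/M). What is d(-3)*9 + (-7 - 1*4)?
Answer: 133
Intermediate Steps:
d(M) = 2*M*(M - 1/M) (d(M) = (2*M)*(M - 1/M) = 2*M*(M - 1/M))
d(-3)*9 + (-7 - 1*4) = (-2 + 2*(-3)**2)*9 + (-7 - 1*4) = (-2 + 2*9)*9 + (-7 - 4) = (-2 + 18)*9 - 11 = 16*9 - 11 = 144 - 11 = 133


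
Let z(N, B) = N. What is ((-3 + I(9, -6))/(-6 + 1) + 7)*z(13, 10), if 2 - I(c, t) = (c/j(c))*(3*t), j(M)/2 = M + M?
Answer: 819/10 ≈ 81.900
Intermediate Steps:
j(M) = 4*M (j(M) = 2*(M + M) = 2*(2*M) = 4*M)
I(c, t) = 2 - 3*t/4 (I(c, t) = 2 - c/((4*c))*3*t = 2 - c*(1/(4*c))*3*t = 2 - 3*t/4)
((-3 + I(9, -6))/(-6 + 1) + 7)*z(13, 10) = ((-3 + (2 - ¾*(-6)))/(-6 + 1) + 7)*13 = ((-3 + (2 + 9/2))/(-5) + 7)*13 = ((-3 + 13/2)*(-⅕) + 7)*13 = ((7/2)*(-⅕) + 7)*13 = (-7/10 + 7)*13 = (63/10)*13 = 819/10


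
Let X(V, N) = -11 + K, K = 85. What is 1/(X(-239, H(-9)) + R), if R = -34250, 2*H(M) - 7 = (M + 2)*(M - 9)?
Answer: -1/34176 ≈ -2.9260e-5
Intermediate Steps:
H(M) = 7/2 + (-9 + M)*(2 + M)/2 (H(M) = 7/2 + ((M + 2)*(M - 9))/2 = 7/2 + ((2 + M)*(-9 + M))/2 = 7/2 + ((-9 + M)*(2 + M))/2 = 7/2 + (-9 + M)*(2 + M)/2)
X(V, N) = 74 (X(V, N) = -11 + 85 = 74)
1/(X(-239, H(-9)) + R) = 1/(74 - 34250) = 1/(-34176) = -1/34176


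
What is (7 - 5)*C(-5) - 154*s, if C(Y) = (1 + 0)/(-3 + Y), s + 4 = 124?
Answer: -73921/4 ≈ -18480.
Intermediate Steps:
s = 120 (s = -4 + 124 = 120)
C(Y) = 1/(-3 + Y)
(7 - 5)*C(-5) - 154*s = (7 - 5)/(-3 - 5) - 154*120 = 2/(-8) - 18480 = 2*(-⅛) - 18480 = -¼ - 18480 = -73921/4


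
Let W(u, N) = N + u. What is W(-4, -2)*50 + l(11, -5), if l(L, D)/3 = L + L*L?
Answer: 96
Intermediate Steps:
l(L, D) = 3*L + 3*L² (l(L, D) = 3*(L + L*L) = 3*(L + L²) = 3*L + 3*L²)
W(-4, -2)*50 + l(11, -5) = (-2 - 4)*50 + 3*11*(1 + 11) = -6*50 + 3*11*12 = -300 + 396 = 96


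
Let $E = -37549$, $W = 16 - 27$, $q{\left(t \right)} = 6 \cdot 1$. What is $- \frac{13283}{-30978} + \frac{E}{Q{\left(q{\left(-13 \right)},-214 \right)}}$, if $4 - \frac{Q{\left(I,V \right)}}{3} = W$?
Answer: $- \frac{14353027}{17210} \approx -833.99$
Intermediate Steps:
$q{\left(t \right)} = 6$
$W = -11$
$Q{\left(I,V \right)} = 45$ ($Q{\left(I,V \right)} = 12 - -33 = 12 + 33 = 45$)
$- \frac{13283}{-30978} + \frac{E}{Q{\left(q{\left(-13 \right)},-214 \right)}} = - \frac{13283}{-30978} - \frac{37549}{45} = \left(-13283\right) \left(- \frac{1}{30978}\right) - \frac{37549}{45} = \frac{13283}{30978} - \frac{37549}{45} = - \frac{14353027}{17210}$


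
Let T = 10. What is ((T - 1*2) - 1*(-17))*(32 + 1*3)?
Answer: 875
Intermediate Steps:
((T - 1*2) - 1*(-17))*(32 + 1*3) = ((10 - 1*2) - 1*(-17))*(32 + 1*3) = ((10 - 2) + 17)*(32 + 3) = (8 + 17)*35 = 25*35 = 875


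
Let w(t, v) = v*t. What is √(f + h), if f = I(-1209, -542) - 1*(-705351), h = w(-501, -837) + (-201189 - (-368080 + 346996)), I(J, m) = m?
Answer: √944041 ≈ 971.62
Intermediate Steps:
w(t, v) = t*v
h = 239232 (h = -501*(-837) + (-201189 - (-368080 + 346996)) = 419337 + (-201189 - 1*(-21084)) = 419337 + (-201189 + 21084) = 419337 - 180105 = 239232)
f = 704809 (f = -542 - 1*(-705351) = -542 + 705351 = 704809)
√(f + h) = √(704809 + 239232) = √944041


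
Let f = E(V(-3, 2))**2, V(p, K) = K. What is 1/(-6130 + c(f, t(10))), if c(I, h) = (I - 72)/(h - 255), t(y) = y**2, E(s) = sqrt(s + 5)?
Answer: -31/190017 ≈ -0.00016314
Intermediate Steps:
E(s) = sqrt(5 + s)
f = 7 (f = (sqrt(5 + 2))**2 = (sqrt(7))**2 = 7)
c(I, h) = (-72 + I)/(-255 + h)
1/(-6130 + c(f, t(10))) = 1/(-6130 + (-72 + 7)/(-255 + 10**2)) = 1/(-6130 - 65/(-255 + 100)) = 1/(-6130 - 65/(-155)) = 1/(-6130 - 1/155*(-65)) = 1/(-6130 + 13/31) = 1/(-190017/31) = -31/190017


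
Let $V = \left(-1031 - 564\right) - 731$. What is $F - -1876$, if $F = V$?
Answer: $-450$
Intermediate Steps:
$V = -2326$ ($V = -1595 - 731 = -2326$)
$F = -2326$
$F - -1876 = -2326 - -1876 = -2326 + 1876 = -450$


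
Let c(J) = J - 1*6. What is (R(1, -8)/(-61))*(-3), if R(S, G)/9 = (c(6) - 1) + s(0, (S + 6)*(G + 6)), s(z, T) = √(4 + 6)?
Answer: -27/61 + 27*√10/61 ≈ 0.95707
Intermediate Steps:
c(J) = -6 + J (c(J) = J - 6 = -6 + J)
s(z, T) = √10
R(S, G) = -9 + 9*√10 (R(S, G) = 9*(((-6 + 6) - 1) + √10) = 9*((0 - 1) + √10) = 9*(-1 + √10) = -9 + 9*√10)
(R(1, -8)/(-61))*(-3) = ((-9 + 9*√10)/(-61))*(-3) = ((-9 + 9*√10)*(-1/61))*(-3) = (9/61 - 9*√10/61)*(-3) = -27/61 + 27*√10/61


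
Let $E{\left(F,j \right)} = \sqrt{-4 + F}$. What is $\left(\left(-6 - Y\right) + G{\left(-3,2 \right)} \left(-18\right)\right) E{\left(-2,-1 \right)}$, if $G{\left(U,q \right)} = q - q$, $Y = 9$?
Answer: $- 15 i \sqrt{6} \approx - 36.742 i$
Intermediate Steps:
$G{\left(U,q \right)} = 0$
$\left(\left(-6 - Y\right) + G{\left(-3,2 \right)} \left(-18\right)\right) E{\left(-2,-1 \right)} = \left(\left(-6 - 9\right) + 0 \left(-18\right)\right) \sqrt{-4 - 2} = \left(\left(-6 - 9\right) + 0\right) \sqrt{-6} = \left(-15 + 0\right) i \sqrt{6} = - 15 i \sqrt{6}$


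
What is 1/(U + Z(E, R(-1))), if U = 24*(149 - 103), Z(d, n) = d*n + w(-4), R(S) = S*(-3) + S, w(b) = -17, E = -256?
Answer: 1/575 ≈ 0.0017391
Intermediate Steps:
R(S) = -2*S (R(S) = -3*S + S = -2*S)
Z(d, n) = -17 + d*n (Z(d, n) = d*n - 17 = -17 + d*n)
U = 1104 (U = 24*46 = 1104)
1/(U + Z(E, R(-1))) = 1/(1104 + (-17 - (-512)*(-1))) = 1/(1104 + (-17 - 256*2)) = 1/(1104 + (-17 - 512)) = 1/(1104 - 529) = 1/575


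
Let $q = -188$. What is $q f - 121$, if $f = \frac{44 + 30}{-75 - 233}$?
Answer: $- \frac{5839}{77} \approx -75.831$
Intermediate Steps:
$f = - \frac{37}{154}$ ($f = \frac{74}{-308} = 74 \left(- \frac{1}{308}\right) = - \frac{37}{154} \approx -0.24026$)
$q f - 121 = \left(-188\right) \left(- \frac{37}{154}\right) - 121 = \frac{3478}{77} - 121 = - \frac{5839}{77}$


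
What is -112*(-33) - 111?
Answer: 3585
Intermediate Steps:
-112*(-33) - 111 = 3696 - 111 = 3585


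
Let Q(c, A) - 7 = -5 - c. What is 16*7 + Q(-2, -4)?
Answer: 116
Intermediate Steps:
Q(c, A) = 2 - c (Q(c, A) = 7 + (-5 - c) = 2 - c)
16*7 + Q(-2, -4) = 16*7 + (2 - 1*(-2)) = 112 + (2 + 2) = 112 + 4 = 116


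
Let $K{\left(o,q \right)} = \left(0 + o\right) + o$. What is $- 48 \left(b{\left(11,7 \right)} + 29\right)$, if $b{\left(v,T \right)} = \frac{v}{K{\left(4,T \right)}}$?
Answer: $-1458$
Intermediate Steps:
$K{\left(o,q \right)} = 2 o$ ($K{\left(o,q \right)} = o + o = 2 o$)
$b{\left(v,T \right)} = \frac{v}{8}$ ($b{\left(v,T \right)} = \frac{v}{2 \cdot 4} = \frac{v}{8}$)
$- 48 \left(b{\left(11,7 \right)} + 29\right) = - 48 \left(\frac{1}{8} \cdot 11 + 29\right) = - 48 \left(\frac{11}{8} + 29\right) = \left(-48\right) \frac{243}{8} = -1458$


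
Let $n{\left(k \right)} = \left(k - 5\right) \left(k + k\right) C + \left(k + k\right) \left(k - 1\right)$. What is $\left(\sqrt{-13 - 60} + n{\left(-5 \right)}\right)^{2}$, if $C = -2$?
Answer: $\left(140 - i \sqrt{73}\right)^{2} \approx 19527.0 - 2392.3 i$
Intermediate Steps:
$n{\left(k \right)} = - 4 k \left(-5 + k\right) + 2 k \left(-1 + k\right)$ ($n{\left(k \right)} = \left(k - 5\right) \left(k + k\right) \left(-2\right) + \left(k + k\right) \left(k - 1\right) = \left(-5 + k\right) 2 k \left(-2\right) + 2 k \left(-1 + k\right) = 2 k \left(-5 + k\right) \left(-2\right) + 2 k \left(-1 + k\right) = - 4 k \left(-5 + k\right) + 2 k \left(-1 + k\right)$)
$\left(\sqrt{-13 - 60} + n{\left(-5 \right)}\right)^{2} = \left(\sqrt{-13 - 60} + 2 \left(-5\right) \left(9 - -5\right)\right)^{2} = \left(\sqrt{-73} + 2 \left(-5\right) \left(9 + 5\right)\right)^{2} = \left(i \sqrt{73} + 2 \left(-5\right) 14\right)^{2} = \left(i \sqrt{73} - 140\right)^{2} = \left(-140 + i \sqrt{73}\right)^{2}$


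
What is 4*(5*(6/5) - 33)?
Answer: -108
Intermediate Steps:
4*(5*(6/5) - 33) = 4*(6 - 33) = 4*(-27) = -108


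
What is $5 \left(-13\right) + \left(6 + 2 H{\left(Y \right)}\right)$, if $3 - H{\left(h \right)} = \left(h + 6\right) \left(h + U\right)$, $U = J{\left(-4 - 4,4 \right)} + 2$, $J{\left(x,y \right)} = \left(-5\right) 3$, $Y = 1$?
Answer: $115$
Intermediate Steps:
$J{\left(x,y \right)} = -15$
$U = -13$ ($U = -15 + 2 = -13$)
$H{\left(h \right)} = 3 - \left(-13 + h\right) \left(6 + h\right)$ ($H{\left(h \right)} = 3 - \left(h + 6\right) \left(h - 13\right) = 3 - \left(6 + h\right) \left(-13 + h\right) = 3 - \left(-13 + h\right) \left(6 + h\right)$)
$5 \left(-13\right) + \left(6 + 2 H{\left(Y \right)}\right) = 5 \left(-13\right) + \left(6 + 2 \left(81 - 1^{2} + 7 \cdot 1\right)\right) = -65 + \left(6 + 2 \left(81 - 1 + 7\right)\right) = -65 + \left(6 + 2 \cdot 87\right) = -65 + \left(6 + 174\right) = -65 + 180 = 115$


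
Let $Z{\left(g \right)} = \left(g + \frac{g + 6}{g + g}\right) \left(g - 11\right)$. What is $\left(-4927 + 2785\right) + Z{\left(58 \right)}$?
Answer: $\frac{17688}{29} \approx 609.93$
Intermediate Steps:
$Z{\left(g \right)} = \left(-11 + g\right) \left(g + \frac{6 + g}{2 g}\right)$ ($Z{\left(g \right)} = \left(g + \frac{6 + g}{2 g}\right) \left(-11 + g\right) = \left(-11 + g\right) \left(g + \frac{6 + g}{2 g}\right)$)
$\left(-4927 + 2785\right) + Z{\left(58 \right)} = \left(-4927 + 2785\right) - \left(\frac{1223}{2} - 3364 + \frac{33}{58}\right) = -2142 - - \frac{79806}{29} = -2142 + \frac{79806}{29} = \frac{17688}{29}$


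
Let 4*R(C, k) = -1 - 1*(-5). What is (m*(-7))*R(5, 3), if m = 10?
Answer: -70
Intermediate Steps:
R(C, k) = 1 (R(C, k) = (-1 - 1*(-5))/4 = (-1 + 5)/4 = (¼)*4 = 1)
(m*(-7))*R(5, 3) = (10*(-7))*1 = -70*1 = -70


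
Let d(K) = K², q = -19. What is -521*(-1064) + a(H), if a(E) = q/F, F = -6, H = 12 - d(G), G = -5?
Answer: 3326083/6 ≈ 5.5435e+5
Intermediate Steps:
H = -13 (H = 12 - 1*(-5)² = 12 - 1*25 = 12 - 25 = -13)
a(E) = 19/6 (a(E) = -19/(-6) = -19*(-⅙) = 19/6)
-521*(-1064) + a(H) = -521*(-1064) + 19/6 = 554344 + 19/6 = 3326083/6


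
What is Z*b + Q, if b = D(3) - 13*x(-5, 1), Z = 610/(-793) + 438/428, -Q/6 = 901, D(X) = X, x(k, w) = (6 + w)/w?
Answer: -7550854/1391 ≈ -5428.4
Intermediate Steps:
x(k, w) = (6 + w)/w
Q = -5406 (Q = -6*901 = -5406)
Z = 707/2782 (Z = 610*(-1/793) + 438*(1/428) = -10/13 + 219/214 = 707/2782 ≈ 0.25413)
b = -88 (b = 3 - 13*(6 + 1)/1 = 3 - 13*7 = 3 - 91 = -88)
Z*b + Q = (707/2782)*(-88) - 5406 = -31108/1391 - 5406 = -7550854/1391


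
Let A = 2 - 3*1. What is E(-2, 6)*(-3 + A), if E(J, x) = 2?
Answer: -8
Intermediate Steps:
A = -1 (A = 2 - 3 = -1)
E(-2, 6)*(-3 + A) = 2*(-3 - 1) = 2*(-4) = -8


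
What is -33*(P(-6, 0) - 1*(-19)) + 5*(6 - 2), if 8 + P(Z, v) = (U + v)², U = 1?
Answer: -376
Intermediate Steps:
P(Z, v) = -8 + (1 + v)²
-33*(P(-6, 0) - 1*(-19)) + 5*(6 - 2) = -33*((-8 + (1 + 0)²) - 1*(-19)) + 5*(6 - 2) = -33*((-8 + 1²) + 19) + 5*4 = -33*((-8 + 1) + 19) + 20 = -33*(-7 + 19) + 20 = -33*12 + 20 = -396 + 20 = -376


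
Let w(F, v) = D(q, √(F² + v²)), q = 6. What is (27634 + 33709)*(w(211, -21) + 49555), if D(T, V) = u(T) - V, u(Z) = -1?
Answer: 3039791022 - 61343*√44962 ≈ 3.0268e+9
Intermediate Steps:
D(T, V) = -1 - V
w(F, v) = -1 - √(F² + v²)
(27634 + 33709)*(w(211, -21) + 49555) = (27634 + 33709)*((-1 - √(211² + (-21)²)) + 49555) = 61343*((-1 - √(44521 + 441)) + 49555) = 61343*((-1 - √44962) + 49555) = 61343*(49554 - √44962) = 3039791022 - 61343*√44962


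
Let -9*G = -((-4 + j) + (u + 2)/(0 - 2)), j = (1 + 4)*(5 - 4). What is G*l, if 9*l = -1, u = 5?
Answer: 5/162 ≈ 0.030864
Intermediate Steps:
j = 5 (j = 5*1 = 5)
l = -⅑ (l = (⅑)*(-1) = -⅑ ≈ -0.11111)
G = -5/18 (G = -(-1)*((-4 + 5) + (5 + 2)/(0 - 2))/9 = -(-1)*(1 + 7/(-2))/9 = -(-1)*(1 + 7*(-½))/9 = -(-1)*(1 - 7/2)/9 = -(-1)*(-5)/(9*2) = -⅑*5/2 = -5/18 ≈ -0.27778)
G*l = -5/18*(-⅑) = 5/162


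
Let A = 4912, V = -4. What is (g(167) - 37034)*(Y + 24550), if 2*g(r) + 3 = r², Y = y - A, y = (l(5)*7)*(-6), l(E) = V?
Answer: -457340346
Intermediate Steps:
l(E) = -4
y = 168 (y = -4*7*(-6) = -28*(-6) = 168)
Y = -4744 (Y = 168 - 1*4912 = 168 - 4912 = -4744)
g(r) = -3/2 + r²/2
(g(167) - 37034)*(Y + 24550) = ((-3/2 + (½)*167²) - 37034)*(-4744 + 24550) = ((-3/2 + (½)*27889) - 37034)*19806 = ((-3/2 + 27889/2) - 37034)*19806 = (13943 - 37034)*19806 = -23091*19806 = -457340346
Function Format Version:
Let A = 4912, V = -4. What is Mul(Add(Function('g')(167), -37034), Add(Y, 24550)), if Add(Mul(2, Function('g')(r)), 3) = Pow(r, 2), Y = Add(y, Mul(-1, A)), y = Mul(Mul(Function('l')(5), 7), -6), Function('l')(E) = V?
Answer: -457340346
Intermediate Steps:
Function('l')(E) = -4
y = 168 (y = Mul(Mul(-4, 7), -6) = Mul(-28, -6) = 168)
Y = -4744 (Y = Add(168, Mul(-1, 4912)) = Add(168, -4912) = -4744)
Function('g')(r) = Add(Rational(-3, 2), Mul(Rational(1, 2), Pow(r, 2)))
Mul(Add(Function('g')(167), -37034), Add(Y, 24550)) = Mul(Add(Add(Rational(-3, 2), Mul(Rational(1, 2), Pow(167, 2))), -37034), Add(-4744, 24550)) = Mul(Add(Add(Rational(-3, 2), Mul(Rational(1, 2), 27889)), -37034), 19806) = Mul(Add(Add(Rational(-3, 2), Rational(27889, 2)), -37034), 19806) = Mul(Add(13943, -37034), 19806) = Mul(-23091, 19806) = -457340346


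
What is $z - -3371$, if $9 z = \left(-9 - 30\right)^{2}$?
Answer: $3540$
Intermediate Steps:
$z = 169$ ($z = \frac{\left(-9 - 30\right)^{2}}{9} = \frac{\left(-39\right)^{2}}{9} = \frac{1}{9} \cdot 1521 = 169$)
$z - -3371 = 169 - -3371 = 169 + 3371 = 3540$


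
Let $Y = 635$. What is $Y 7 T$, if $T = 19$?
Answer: $84455$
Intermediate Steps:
$Y 7 T = 635 \cdot 7 \cdot 19 = 635 \cdot 133 = 84455$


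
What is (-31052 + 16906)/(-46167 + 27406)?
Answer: 14146/18761 ≈ 0.75401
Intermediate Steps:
(-31052 + 16906)/(-46167 + 27406) = -14146/(-18761) = -14146*(-1/18761) = 14146/18761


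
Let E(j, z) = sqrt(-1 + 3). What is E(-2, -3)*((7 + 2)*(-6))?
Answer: -54*sqrt(2) ≈ -76.368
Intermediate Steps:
E(j, z) = sqrt(2)
E(-2, -3)*((7 + 2)*(-6)) = sqrt(2)*((7 + 2)*(-6)) = sqrt(2)*(9*(-6)) = sqrt(2)*(-54) = -54*sqrt(2)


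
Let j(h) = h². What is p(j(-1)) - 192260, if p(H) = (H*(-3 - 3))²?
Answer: -192224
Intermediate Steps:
p(H) = 36*H² (p(H) = (H*(-6))² = (-6*H)² = 36*H²)
p(j(-1)) - 192260 = 36*((-1)²)² - 192260 = 36*1² - 192260 = 36*1 - 192260 = 36 - 192260 = -192224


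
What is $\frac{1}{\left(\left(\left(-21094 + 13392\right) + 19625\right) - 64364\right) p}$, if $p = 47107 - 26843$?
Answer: $- \frac{1}{1062664424} \approx -9.4103 \cdot 10^{-10}$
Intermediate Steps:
$p = 20264$
$\frac{1}{\left(\left(\left(-21094 + 13392\right) + 19625\right) - 64364\right) p} = \frac{1}{\left(\left(\left(-21094 + 13392\right) + 19625\right) - 64364\right) 20264} = \frac{1}{\left(-7702 + 19625\right) - 64364} \cdot \frac{1}{20264} = \frac{1}{11923 - 64364} \cdot \frac{1}{20264} = \frac{1}{-52441} \cdot \frac{1}{20264} = \left(- \frac{1}{52441}\right) \frac{1}{20264} = - \frac{1}{1062664424}$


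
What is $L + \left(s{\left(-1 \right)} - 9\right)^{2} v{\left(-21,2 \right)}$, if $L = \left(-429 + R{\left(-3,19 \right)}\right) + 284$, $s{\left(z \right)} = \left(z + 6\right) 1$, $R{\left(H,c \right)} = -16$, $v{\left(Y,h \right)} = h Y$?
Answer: $-833$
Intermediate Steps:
$v{\left(Y,h \right)} = Y h$
$s{\left(z \right)} = 6 + z$ ($s{\left(z \right)} = \left(6 + z\right) 1 = 6 + z$)
$L = -161$ ($L = \left(-429 - 16\right) + 284 = -445 + 284 = -161$)
$L + \left(s{\left(-1 \right)} - 9\right)^{2} v{\left(-21,2 \right)} = -161 + \left(\left(6 - 1\right) - 9\right)^{2} \left(\left(-21\right) 2\right) = -161 + \left(5 - 9\right)^{2} \left(-42\right) = -161 + \left(-4\right)^{2} \left(-42\right) = -161 + 16 \left(-42\right) = -161 - 672 = -833$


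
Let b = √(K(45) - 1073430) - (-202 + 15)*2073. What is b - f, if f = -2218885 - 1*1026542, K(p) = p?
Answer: 3633078 + 3*I*√119265 ≈ 3.6331e+6 + 1036.0*I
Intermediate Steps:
f = -3245427 (f = -2218885 - 1026542 = -3245427)
b = 387651 + 3*I*√119265 (b = √(45 - 1073430) - (-202 + 15)*2073 = √(-1073385) - (-187)*2073 = 3*I*√119265 - 1*(-387651) = 3*I*√119265 + 387651 = 387651 + 3*I*√119265 ≈ 3.8765e+5 + 1036.0*I)
b - f = (387651 + 3*I*√119265) - 1*(-3245427) = (387651 + 3*I*√119265) + 3245427 = 3633078 + 3*I*√119265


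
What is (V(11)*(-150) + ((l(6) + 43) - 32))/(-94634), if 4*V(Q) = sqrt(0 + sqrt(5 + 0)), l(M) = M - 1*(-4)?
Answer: -21/94634 + 75*5**(1/4)/189268 ≈ 0.00037064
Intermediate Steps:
l(M) = 4 + M (l(M) = M + 4 = 4 + M)
V(Q) = 5**(1/4)/4 (V(Q) = sqrt(0 + sqrt(5 + 0))/4 = sqrt(0 + sqrt(5))/4 = sqrt(sqrt(5))/4 = 5**(1/4)/4)
(V(11)*(-150) + ((l(6) + 43) - 32))/(-94634) = ((5**(1/4)/4)*(-150) + (((4 + 6) + 43) - 32))/(-94634) = (-75*5**(1/4)/2 + ((10 + 43) - 32))*(-1/94634) = (-75*5**(1/4)/2 + (53 - 32))*(-1/94634) = (-75*5**(1/4)/2 + 21)*(-1/94634) = (21 - 75*5**(1/4)/2)*(-1/94634) = -21/94634 + 75*5**(1/4)/189268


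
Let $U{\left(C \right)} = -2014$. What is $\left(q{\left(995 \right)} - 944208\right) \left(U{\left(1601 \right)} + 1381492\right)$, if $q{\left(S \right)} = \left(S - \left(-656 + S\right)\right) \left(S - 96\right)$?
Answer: $-488975289792$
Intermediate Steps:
$q{\left(S \right)} = -62976 + 656 S$ ($q{\left(S \right)} = 656 \left(-96 + S\right) = -62976 + 656 S$)
$\left(q{\left(995 \right)} - 944208\right) \left(U{\left(1601 \right)} + 1381492\right) = \left(\left(-62976 + 656 \cdot 995\right) - 944208\right) \left(-2014 + 1381492\right) = \left(\left(-62976 + 652720\right) - 944208\right) 1379478 = \left(589744 - 944208\right) 1379478 = \left(-354464\right) 1379478 = -488975289792$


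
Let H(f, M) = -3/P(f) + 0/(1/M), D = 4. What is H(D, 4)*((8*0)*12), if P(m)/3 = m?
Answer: 0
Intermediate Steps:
P(m) = 3*m
H(f, M) = -1/f (H(f, M) = -3*1/(3*f) + 0/(1/M) = -1/f + 0*M = -1/f + 0 = -1/f)
H(D, 4)*((8*0)*12) = (-1/4)*((8*0)*12) = (-1*¼)*(0*12) = -¼*0 = 0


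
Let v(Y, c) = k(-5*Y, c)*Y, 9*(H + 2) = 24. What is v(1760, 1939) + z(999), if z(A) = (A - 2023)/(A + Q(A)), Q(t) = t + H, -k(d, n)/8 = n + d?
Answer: 144807716352/1499 ≈ 9.6603e+7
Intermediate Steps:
H = ⅔ (H = -2 + (⅑)*24 = -2 + 8/3 = ⅔ ≈ 0.66667)
k(d, n) = -8*d - 8*n (k(d, n) = -8*(n + d) = -8*(d + n) = -8*d - 8*n)
Q(t) = ⅔ + t (Q(t) = t + ⅔ = ⅔ + t)
v(Y, c) = Y*(-8*c + 40*Y) (v(Y, c) = (-(-40)*Y - 8*c)*Y = (40*Y - 8*c)*Y = (-8*c + 40*Y)*Y = Y*(-8*c + 40*Y))
z(A) = (-2023 + A)/(⅔ + 2*A) (z(A) = (A - 2023)/(A + (⅔ + A)) = (-2023 + A)/(⅔ + 2*A))
v(1760, 1939) + z(999) = 8*1760*(-1*1939 + 5*1760) + 3*(-2023 + 999)/(2*(1 + 3*999)) = 8*1760*(-1939 + 8800) + (3/2)*(-1024)/(1 + 2997) = 8*1760*6861 + (3/2)*(-1024)/2998 = 96602880 + (3/2)*(1/2998)*(-1024) = 96602880 - 768/1499 = 144807716352/1499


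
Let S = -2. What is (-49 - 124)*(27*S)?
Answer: 9342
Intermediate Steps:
(-49 - 124)*(27*S) = (-49 - 124)*(27*(-2)) = -173*(-54) = 9342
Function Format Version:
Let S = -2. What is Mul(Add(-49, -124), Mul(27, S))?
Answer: 9342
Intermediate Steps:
Mul(Add(-49, -124), Mul(27, S)) = Mul(Add(-49, -124), Mul(27, -2)) = Mul(-173, -54) = 9342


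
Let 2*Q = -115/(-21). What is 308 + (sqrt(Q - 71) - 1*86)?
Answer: 222 + I*sqrt(120414)/42 ≈ 222.0 + 8.2621*I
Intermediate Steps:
Q = 115/42 (Q = (-115/(-21))/2 = (-115*(-1/21))/2 = (1/2)*(115/21) = 115/42 ≈ 2.7381)
308 + (sqrt(Q - 71) - 1*86) = 308 + (sqrt(115/42 - 71) - 1*86) = 308 + (sqrt(-2867/42) - 86) = 308 + (I*sqrt(120414)/42 - 86) = 308 + (-86 + I*sqrt(120414)/42) = 222 + I*sqrt(120414)/42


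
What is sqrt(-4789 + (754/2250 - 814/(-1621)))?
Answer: I*sqrt(70771346456090)/121575 ≈ 69.197*I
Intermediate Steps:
sqrt(-4789 + (754/2250 - 814/(-1621))) = sqrt(-4789 + (754*(1/2250) - 814*(-1/1621))) = sqrt(-4789 + (377/1125 + 814/1621)) = sqrt(-4789 + 1526867/1823625) = sqrt(-8731813258/1823625) = I*sqrt(70771346456090)/121575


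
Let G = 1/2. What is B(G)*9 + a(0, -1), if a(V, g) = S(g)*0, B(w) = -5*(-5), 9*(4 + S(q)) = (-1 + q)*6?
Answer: 225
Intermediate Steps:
G = ½ (G = 1*(½) = ½ ≈ 0.50000)
S(q) = -14/3 + 2*q/3 (S(q) = -4 + ((-1 + q)*6)/9 = -4 + (-6 + 6*q)/9 = -4 + (-⅔ + 2*q/3) = -14/3 + 2*q/3)
B(w) = 25
a(V, g) = 0 (a(V, g) = (-14/3 + 2*g/3)*0 = 0)
B(G)*9 + a(0, -1) = 25*9 + 0 = 225 + 0 = 225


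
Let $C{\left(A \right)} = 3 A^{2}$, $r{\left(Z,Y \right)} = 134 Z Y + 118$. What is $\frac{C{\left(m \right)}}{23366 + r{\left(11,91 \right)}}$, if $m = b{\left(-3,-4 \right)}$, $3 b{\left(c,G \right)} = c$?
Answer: $\frac{3}{157618} \approx 1.9033 \cdot 10^{-5}$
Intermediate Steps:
$b{\left(c,G \right)} = \frac{c}{3}$
$r{\left(Z,Y \right)} = 118 + 134 Y Z$ ($r{\left(Z,Y \right)} = 134 Y Z + 118 = 118 + 134 Y Z$)
$m = -1$ ($m = \frac{1}{3} \left(-3\right) = -1$)
$\frac{C{\left(m \right)}}{23366 + r{\left(11,91 \right)}} = \frac{3 \left(-1\right)^{2}}{23366 + \left(118 + 134 \cdot 91 \cdot 11\right)} = \frac{3 \cdot 1}{23366 + \left(118 + 134134\right)} = \frac{1}{23366 + 134252} \cdot 3 = \frac{1}{157618} \cdot 3 = \frac{3}{157618}$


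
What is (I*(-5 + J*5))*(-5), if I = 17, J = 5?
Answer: -1700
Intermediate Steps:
(I*(-5 + J*5))*(-5) = (17*(-5 + 5*5))*(-5) = (17*(-5 + 25))*(-5) = (17*20)*(-5) = 340*(-5) = -1700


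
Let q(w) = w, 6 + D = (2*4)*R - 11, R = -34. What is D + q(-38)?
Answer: -327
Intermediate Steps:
D = -289 (D = -6 + ((2*4)*(-34) - 11) = -6 + (8*(-34) - 11) = -6 + (-272 - 11) = -6 - 283 = -289)
D + q(-38) = -289 - 38 = -327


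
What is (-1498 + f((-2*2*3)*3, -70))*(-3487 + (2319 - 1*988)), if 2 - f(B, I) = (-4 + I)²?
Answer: 15031632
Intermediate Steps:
f(B, I) = 2 - (-4 + I)²
(-1498 + f((-2*2*3)*3, -70))*(-3487 + (2319 - 1*988)) = (-1498 + (2 - (-4 - 70)²))*(-3487 + (2319 - 1*988)) = (-1498 + (2 - 1*(-74)²))*(-3487 + (2319 - 988)) = (-1498 + (2 - 1*5476))*(-3487 + 1331) = (-1498 + (2 - 5476))*(-2156) = (-1498 - 5474)*(-2156) = -6972*(-2156) = 15031632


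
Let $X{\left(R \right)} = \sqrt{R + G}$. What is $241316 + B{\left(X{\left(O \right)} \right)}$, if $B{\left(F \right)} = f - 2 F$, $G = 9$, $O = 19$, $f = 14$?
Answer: $241330 - 4 \sqrt{7} \approx 2.4132 \cdot 10^{5}$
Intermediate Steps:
$X{\left(R \right)} = \sqrt{9 + R}$ ($X{\left(R \right)} = \sqrt{R + 9} = \sqrt{9 + R}$)
$B{\left(F \right)} = 14 - 2 F$
$241316 + B{\left(X{\left(O \right)} \right)} = 241316 + \left(14 - 2 \sqrt{9 + 19}\right) = 241316 + \left(14 - 2 \sqrt{28}\right) = 241316 + \left(14 - 2 \cdot 2 \sqrt{7}\right) = 241316 + \left(14 - 4 \sqrt{7}\right) = 241330 - 4 \sqrt{7}$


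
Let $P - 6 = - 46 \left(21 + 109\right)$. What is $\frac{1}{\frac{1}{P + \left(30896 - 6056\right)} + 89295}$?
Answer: $\frac{18866}{1684639471} \approx 1.1199 \cdot 10^{-5}$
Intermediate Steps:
$P = -5974$ ($P = 6 - 46 \left(21 + 109\right) = 6 - 5980 = -5974$)
$\frac{1}{\frac{1}{P + \left(30896 - 6056\right)} + 89295} = \frac{1}{\frac{1}{-5974 + \left(30896 - 6056\right)} + 89295} = \frac{1}{\frac{1}{-5974 + 24840} + 89295} = \frac{1}{\frac{1}{18866} + 89295} = \frac{1}{\frac{1684639471}{18866}} = \frac{18866}{1684639471}$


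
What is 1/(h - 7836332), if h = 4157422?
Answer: -1/3678910 ≈ -2.7182e-7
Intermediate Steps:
1/(h - 7836332) = 1/(4157422 - 7836332) = 1/(-3678910) = -1/3678910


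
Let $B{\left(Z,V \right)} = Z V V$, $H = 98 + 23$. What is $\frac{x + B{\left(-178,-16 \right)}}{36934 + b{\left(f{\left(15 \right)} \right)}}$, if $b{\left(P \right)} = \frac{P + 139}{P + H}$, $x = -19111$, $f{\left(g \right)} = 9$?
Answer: $- \frac{4204135}{2400784} \approx -1.7512$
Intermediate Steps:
$H = 121$
$b{\left(P \right)} = \frac{139 + P}{121 + P}$ ($b{\left(P \right)} = \frac{P + 139}{P + 121} = \frac{139 + P}{121 + P}$)
$B{\left(Z,V \right)} = Z V^{2}$ ($B{\left(Z,V \right)} = V Z V = Z V^{2}$)
$\frac{x + B{\left(-178,-16 \right)}}{36934 + b{\left(f{\left(15 \right)} \right)}} = \frac{-19111 - 178 \left(-16\right)^{2}}{36934 + \frac{139 + 9}{121 + 9}} = \frac{-19111 - 45568}{36934 + \frac{1}{130} \cdot 148} = - \frac{64679}{36934 + \frac{74}{65}} = - \frac{64679}{\frac{2400784}{65}} = \left(-64679\right) \frac{65}{2400784} = - \frac{4204135}{2400784}$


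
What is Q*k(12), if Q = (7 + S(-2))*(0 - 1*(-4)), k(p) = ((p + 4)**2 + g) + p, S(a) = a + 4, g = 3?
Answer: 9756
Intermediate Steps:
S(a) = 4 + a
k(p) = 3 + p + (4 + p)**2 (k(p) = ((p + 4)**2 + 3) + p = ((4 + p)**2 + 3) + p = (3 + (4 + p)**2) + p = 3 + p + (4 + p)**2)
Q = 36 (Q = (7 + (4 - 2))*(0 - 1*(-4)) = (7 + 2)*(0 + 4) = 9*4 = 36)
Q*k(12) = 36*(3 + 12 + (4 + 12)**2) = 36*(3 + 12 + 16**2) = 36*(3 + 12 + 256) = 36*271 = 9756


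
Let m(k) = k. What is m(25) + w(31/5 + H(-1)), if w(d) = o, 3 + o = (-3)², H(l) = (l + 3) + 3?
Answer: 31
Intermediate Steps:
H(l) = 6 + l (H(l) = (3 + l) + 3 = 6 + l)
o = 6 (o = -3 + (-3)² = -3 + 9 = 6)
w(d) = 6
m(25) + w(31/5 + H(-1)) = 25 + 6 = 31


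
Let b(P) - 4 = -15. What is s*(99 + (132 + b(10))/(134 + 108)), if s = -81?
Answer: -16119/2 ≈ -8059.5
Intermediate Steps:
b(P) = -11 (b(P) = 4 - 15 = -11)
s*(99 + (132 + b(10))/(134 + 108)) = -81*(99 + (132 - 11)/(134 + 108)) = -81*(99 + 121/242) = -81*(99 + 121*(1/242)) = -81*(99 + ½) = -81*199/2 = -16119/2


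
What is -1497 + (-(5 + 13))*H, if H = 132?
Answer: -3873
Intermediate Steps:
-1497 + (-(5 + 13))*H = -1497 - (5 + 13)*132 = -1497 - 1*18*132 = -1497 - 18*132 = -1497 - 2376 = -3873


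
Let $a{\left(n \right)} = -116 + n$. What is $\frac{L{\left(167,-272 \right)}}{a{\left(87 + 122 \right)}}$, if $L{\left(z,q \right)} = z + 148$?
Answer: $\frac{105}{31} \approx 3.3871$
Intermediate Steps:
$L{\left(z,q \right)} = 148 + z$
$\frac{L{\left(167,-272 \right)}}{a{\left(87 + 122 \right)}} = \frac{148 + 167}{-116 + \left(87 + 122\right)} = \frac{315}{-116 + 209} = \frac{315}{93} = 315 \cdot \frac{1}{93} = \frac{105}{31}$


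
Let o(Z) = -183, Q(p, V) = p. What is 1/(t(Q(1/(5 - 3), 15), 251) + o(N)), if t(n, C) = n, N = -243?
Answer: -2/365 ≈ -0.0054795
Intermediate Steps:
1/(t(Q(1/(5 - 3), 15), 251) + o(N)) = 1/(1/(5 - 3) - 183) = 1/(1/2 - 183) = 1/(½ - 183) = 1/(-365/2) = -2/365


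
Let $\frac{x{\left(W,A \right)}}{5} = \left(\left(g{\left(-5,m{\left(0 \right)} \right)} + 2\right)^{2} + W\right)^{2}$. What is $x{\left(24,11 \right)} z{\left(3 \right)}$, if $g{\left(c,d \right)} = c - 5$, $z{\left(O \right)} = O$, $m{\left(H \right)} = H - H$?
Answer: $116160$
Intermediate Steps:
$m{\left(H \right)} = 0$
$g{\left(c,d \right)} = -5 + c$ ($g{\left(c,d \right)} = c - 5 = -5 + c$)
$x{\left(W,A \right)} = 5 \left(64 + W\right)^{2}$ ($x{\left(W,A \right)} = 5 \left(\left(\left(-5 - 5\right) + 2\right)^{2} + W\right)^{2} = 5 \left(\left(-10 + 2\right)^{2} + W\right)^{2} = 5 \left(\left(-8\right)^{2} + W\right)^{2} = 5 \left(64 + W\right)^{2}$)
$x{\left(24,11 \right)} z{\left(3 \right)} = 5 \left(64 + 24\right)^{2} \cdot 3 = 5 \cdot 88^{2} \cdot 3 = 5 \cdot 7744 \cdot 3 = 38720 \cdot 3 = 116160$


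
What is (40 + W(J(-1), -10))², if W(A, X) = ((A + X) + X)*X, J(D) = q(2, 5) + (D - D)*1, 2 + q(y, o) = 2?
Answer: 57600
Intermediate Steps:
q(y, o) = 0 (q(y, o) = -2 + 2 = 0)
J(D) = 0 (J(D) = 0 + (D - D)*1 = 0 + 0*1 = 0 + 0 = 0)
W(A, X) = X*(A + 2*X) (W(A, X) = (A + 2*X)*X = X*(A + 2*X))
(40 + W(J(-1), -10))² = (40 - 10*(0 + 2*(-10)))² = (40 - 10*(0 - 20))² = (40 - 10*(-20))² = (40 + 200)² = 240² = 57600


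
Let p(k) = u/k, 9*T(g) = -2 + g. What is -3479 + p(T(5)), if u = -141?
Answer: -3902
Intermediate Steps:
T(g) = -2/9 + g/9 (T(g) = (-2 + g)/9 = -2/9 + g/9)
p(k) = -141/k
-3479 + p(T(5)) = -3479 - 141/(-2/9 + (⅑)*5) = -3479 - 141/(-2/9 + 5/9) = -3479 - 141/⅓ = -3479 - 141*3 = -3479 - 423 = -3902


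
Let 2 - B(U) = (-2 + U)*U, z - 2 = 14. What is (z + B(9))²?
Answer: 2025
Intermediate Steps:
z = 16 (z = 2 + 14 = 16)
B(U) = 2 - U*(-2 + U) (B(U) = 2 - (-2 + U)*U = 2 - U*(-2 + U))
(z + B(9))² = (16 + (2 - 1*9² + 2*9))² = (16 + (2 - 1*81 + 18))² = (16 + (2 - 81 + 18))² = (16 - 61)² = (-45)² = 2025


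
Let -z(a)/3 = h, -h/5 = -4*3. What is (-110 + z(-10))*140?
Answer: -40600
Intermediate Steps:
h = 60 (h = -(-20)*3 = -5*(-12) = 60)
z(a) = -180 (z(a) = -3*60 = -180)
(-110 + z(-10))*140 = (-110 - 180)*140 = -290*140 = -40600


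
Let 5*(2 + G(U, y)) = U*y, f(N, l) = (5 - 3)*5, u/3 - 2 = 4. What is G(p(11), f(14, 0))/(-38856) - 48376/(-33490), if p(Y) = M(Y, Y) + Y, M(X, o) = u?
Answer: 117363901/81330465 ≈ 1.4431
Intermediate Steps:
u = 18 (u = 6 + 3*4 = 6 + 12 = 18)
M(X, o) = 18
f(N, l) = 10 (f(N, l) = 2*5 = 10)
p(Y) = 18 + Y
G(U, y) = -2 + U*y/5 (G(U, y) = -2 + (U*y)/5 = -2 + U*y/5)
G(p(11), f(14, 0))/(-38856) - 48376/(-33490) = (-2 + (⅕)*(18 + 11)*10)/(-38856) - 48376/(-33490) = (-2 + (⅕)*29*10)*(-1/38856) - 48376*(-1/33490) = (-2 + 58)*(-1/38856) + 24188/16745 = 56*(-1/38856) + 24188/16745 = -7/4857 + 24188/16745 = 117363901/81330465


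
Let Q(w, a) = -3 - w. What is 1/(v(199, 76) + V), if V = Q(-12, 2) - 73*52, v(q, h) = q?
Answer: -1/3588 ≈ -0.00027871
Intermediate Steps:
V = -3787 (V = (-3 - 1*(-12)) - 73*52 = (-3 + 12) - 3796 = 9 - 3796 = -3787)
1/(v(199, 76) + V) = 1/(199 - 3787) = 1/(-3588) = -1/3588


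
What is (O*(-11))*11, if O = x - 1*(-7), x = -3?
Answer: -484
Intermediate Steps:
O = 4 (O = -3 - 1*(-7) = -3 + 7 = 4)
(O*(-11))*11 = (4*(-11))*11 = -44*11 = -484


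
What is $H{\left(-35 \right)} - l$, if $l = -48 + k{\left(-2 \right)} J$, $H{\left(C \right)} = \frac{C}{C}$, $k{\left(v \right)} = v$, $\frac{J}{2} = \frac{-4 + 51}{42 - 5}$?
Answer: $\frac{2001}{37} \approx 54.081$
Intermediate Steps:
$J = \frac{94}{37}$ ($J = 2 \frac{-4 + 51}{42 - 5} = 2 \cdot \frac{47}{37} = \frac{94}{37} \approx 2.5405$)
$H{\left(C \right)} = 1$
$l = - \frac{1964}{37}$ ($l = -48 - \frac{188}{37} = - \frac{1964}{37} \approx -53.081$)
$H{\left(-35 \right)} - l = 1 - - \frac{1964}{37} = 1 + \frac{1964}{37} = \frac{2001}{37}$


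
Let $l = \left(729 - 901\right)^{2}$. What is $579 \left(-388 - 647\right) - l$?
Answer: $-628849$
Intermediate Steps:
$l = 29584$ ($l = \left(-172\right)^{2} = 29584$)
$579 \left(-388 - 647\right) - l = 579 \left(-388 - 647\right) - 29584 = 579 \left(-1035\right) - 29584 = -599265 - 29584 = -628849$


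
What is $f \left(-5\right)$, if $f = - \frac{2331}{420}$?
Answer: $\frac{111}{4} \approx 27.75$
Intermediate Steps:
$f = - \frac{111}{20}$ ($f = \left(-2331\right) \frac{1}{420} = - \frac{111}{20} \approx -5.55$)
$f \left(-5\right) = \left(- \frac{111}{20}\right) \left(-5\right) = \frac{111}{4}$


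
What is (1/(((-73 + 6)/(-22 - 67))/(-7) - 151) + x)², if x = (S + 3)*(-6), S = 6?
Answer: 25848916777489/8862339600 ≈ 2916.7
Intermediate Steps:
x = -54 (x = (6 + 3)*(-6) = 9*(-6) = -54)
(1/(((-73 + 6)/(-22 - 67))/(-7) - 151) + x)² = (1/(((-73 + 6)/(-22 - 67))/(-7) - 151) - 54)² = (1/(-67/(-89)*(-⅐) - 151) - 54)² = (1/(-67*(-1/89)*(-⅐) - 151) - 54)² = (1/((67/89)*(-⅐) - 151) - 54)² = (1/(-67/623 - 151) - 54)² = (1/(-94140/623) - 54)² = (-623/94140 - 54)² = (-5084183/94140)² = 25848916777489/8862339600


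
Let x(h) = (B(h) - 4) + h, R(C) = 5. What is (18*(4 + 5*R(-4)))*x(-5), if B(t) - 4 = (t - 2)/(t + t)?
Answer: -11223/5 ≈ -2244.6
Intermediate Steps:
B(t) = 4 + (-2 + t)/(2*t) (B(t) = 4 + (t - 2)/(t + t) = 4 + (-2 + t)/((2*t)) = 4 + (-2 + t)*(1/(2*t)) = 4 + (-2 + t)/(2*t))
x(h) = ½ + h - 1/h (x(h) = ((9/2 - 1/h) - 4) + h = (½ - 1/h) + h = ½ + h - 1/h)
(18*(4 + 5*R(-4)))*x(-5) = (18*(4 + 5*5))*(½ - 5 - 1/(-5)) = (18*(4 + 25))*(½ - 5 - 1*(-⅕)) = (18*29)*(½ - 5 + ⅕) = 522*(-43/10) = -11223/5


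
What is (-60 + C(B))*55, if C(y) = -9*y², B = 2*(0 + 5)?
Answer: -52800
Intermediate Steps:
B = 10 (B = 2*5 = 10)
(-60 + C(B))*55 = (-60 - 9*10²)*55 = (-60 - 9*100)*55 = (-60 - 900)*55 = -960*55 = -52800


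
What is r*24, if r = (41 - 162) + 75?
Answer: -1104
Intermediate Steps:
r = -46 (r = -121 + 75 = -46)
r*24 = -46*24 = -1104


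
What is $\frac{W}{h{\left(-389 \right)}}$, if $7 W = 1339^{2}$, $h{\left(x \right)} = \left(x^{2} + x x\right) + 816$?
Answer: $\frac{1792921}{2124206} \approx 0.84404$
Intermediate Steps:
$h{\left(x \right)} = 816 + 2 x^{2}$ ($h{\left(x \right)} = \left(x^{2} + x^{2}\right) + 816 = 2 x^{2} + 816 = 816 + 2 x^{2}$)
$W = \frac{1792921}{7}$ ($W = \frac{1339^{2}}{7} = \frac{1}{7} \cdot 1792921 = \frac{1792921}{7} \approx 2.5613 \cdot 10^{5}$)
$\frac{W}{h{\left(-389 \right)}} = \frac{1792921}{7 \left(816 + 2 \left(-389\right)^{2}\right)} = \frac{1792921}{7 \left(816 + 2 \cdot 151321\right)} = \frac{1792921}{7 \left(816 + 302642\right)} = \frac{1792921}{7 \cdot 303458} = \frac{1792921}{7} \cdot \frac{1}{303458} = \frac{1792921}{2124206}$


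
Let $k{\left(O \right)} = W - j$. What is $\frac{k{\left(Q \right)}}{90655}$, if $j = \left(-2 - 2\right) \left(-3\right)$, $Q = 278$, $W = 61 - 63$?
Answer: $- \frac{14}{90655} \approx -0.00015443$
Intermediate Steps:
$W = -2$
$j = 12$ ($j = \left(-4\right) \left(-3\right) = 12$)
$k{\left(O \right)} = -14$ ($k{\left(O \right)} = -2 - 12 = -14$)
$\frac{k{\left(Q \right)}}{90655} = - \frac{14}{90655}$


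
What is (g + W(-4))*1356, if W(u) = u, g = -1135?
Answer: -1544484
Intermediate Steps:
(g + W(-4))*1356 = (-1135 - 4)*1356 = -1139*1356 = -1544484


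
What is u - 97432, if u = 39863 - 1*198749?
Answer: -256318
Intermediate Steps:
u = -158886 (u = 39863 - 198749 = -158886)
u - 97432 = -158886 - 97432 = -256318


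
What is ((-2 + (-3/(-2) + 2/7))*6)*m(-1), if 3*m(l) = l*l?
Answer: -3/7 ≈ -0.42857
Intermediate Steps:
m(l) = l²/3 (m(l) = (l*l)/3 = l²/3)
((-2 + (-3/(-2) + 2/7))*6)*m(-1) = ((-2 + (-3/(-2) + 2/7))*6)*((⅓)*(-1)²) = ((-2 + (-3*(-½) + 2*(⅐)))*6)*((⅓)*1) = ((-2 + (3/2 + 2/7))*6)*(⅓) = ((-2 + 25/14)*6)*(⅓) = -3/14*6*(⅓) = -9/7*⅓ = -3/7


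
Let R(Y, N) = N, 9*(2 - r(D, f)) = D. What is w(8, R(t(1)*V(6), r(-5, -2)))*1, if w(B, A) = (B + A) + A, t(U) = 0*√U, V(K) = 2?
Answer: 118/9 ≈ 13.111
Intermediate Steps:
r(D, f) = 2 - D/9
t(U) = 0
w(B, A) = B + 2*A (w(B, A) = (A + B) + A = B + 2*A)
w(8, R(t(1)*V(6), r(-5, -2)))*1 = (8 + 2*(2 - ⅑*(-5)))*1 = (8 + 2*(2 + 5/9))*1 = (8 + 2*(23/9))*1 = (8 + 46/9)*1 = (118/9)*1 = 118/9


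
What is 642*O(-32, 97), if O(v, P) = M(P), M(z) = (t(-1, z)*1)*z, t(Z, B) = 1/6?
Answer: 10379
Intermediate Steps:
t(Z, B) = ⅙
M(z) = z/6 (M(z) = ((⅙)*1)*z = z/6)
O(v, P) = P/6
642*O(-32, 97) = 642*((⅙)*97) = 642*(97/6) = 10379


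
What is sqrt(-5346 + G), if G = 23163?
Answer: sqrt(17817) ≈ 133.48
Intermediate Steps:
sqrt(-5346 + G) = sqrt(-5346 + 23163) = sqrt(17817)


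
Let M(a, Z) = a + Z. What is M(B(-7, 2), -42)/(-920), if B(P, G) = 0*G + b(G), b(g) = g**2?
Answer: 19/460 ≈ 0.041304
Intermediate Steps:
B(P, G) = G**2 (B(P, G) = 0*G + G**2 = 0 + G**2 = G**2)
M(a, Z) = Z + a
M(B(-7, 2), -42)/(-920) = (-42 + 2**2)/(-920) = (-42 + 4)*(-1/920) = -38*(-1/920) = 19/460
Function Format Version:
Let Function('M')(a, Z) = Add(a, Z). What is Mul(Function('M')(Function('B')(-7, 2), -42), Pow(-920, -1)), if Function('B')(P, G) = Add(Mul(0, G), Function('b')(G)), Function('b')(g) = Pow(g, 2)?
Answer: Rational(19, 460) ≈ 0.041304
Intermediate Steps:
Function('B')(P, G) = Pow(G, 2) (Function('B')(P, G) = Add(Mul(0, G), Pow(G, 2)) = Add(0, Pow(G, 2)) = Pow(G, 2))
Function('M')(a, Z) = Add(Z, a)
Mul(Function('M')(Function('B')(-7, 2), -42), Pow(-920, -1)) = Mul(Add(-42, Pow(2, 2)), Pow(-920, -1)) = Mul(Add(-42, 4), Rational(-1, 920)) = Mul(-38, Rational(-1, 920)) = Rational(19, 460)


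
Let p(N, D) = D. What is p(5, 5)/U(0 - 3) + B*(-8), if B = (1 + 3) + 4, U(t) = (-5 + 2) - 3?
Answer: -389/6 ≈ -64.833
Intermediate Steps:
U(t) = -6 (U(t) = -3 - 3 = -6)
B = 8 (B = 4 + 4 = 8)
p(5, 5)/U(0 - 3) + B*(-8) = 5/(-6) + 8*(-8) = 5*(-⅙) - 64 = -⅚ - 64 = -389/6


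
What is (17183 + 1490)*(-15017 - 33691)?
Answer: -909524484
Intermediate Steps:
(17183 + 1490)*(-15017 - 33691) = 18673*(-48708) = -909524484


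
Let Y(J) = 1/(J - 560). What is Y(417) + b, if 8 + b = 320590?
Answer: 45843225/143 ≈ 3.2058e+5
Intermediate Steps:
b = 320582 (b = -8 + 320590 = 320582)
Y(J) = 1/(-560 + J)
Y(417) + b = 1/(-560 + 417) + 320582 = 1/(-143) + 320582 = -1/143 + 320582 = 45843225/143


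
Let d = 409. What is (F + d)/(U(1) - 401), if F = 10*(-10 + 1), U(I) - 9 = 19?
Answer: -319/373 ≈ -0.85523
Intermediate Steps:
U(I) = 28 (U(I) = 9 + 19 = 28)
F = -90 (F = 10*(-9) = -90)
(F + d)/(U(1) - 401) = (-90 + 409)/(28 - 401) = 319/(-373) = 319*(-1/373) = -319/373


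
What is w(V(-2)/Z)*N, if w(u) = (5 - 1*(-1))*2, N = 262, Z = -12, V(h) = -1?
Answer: 3144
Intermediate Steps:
w(u) = 12 (w(u) = (5 + 1)*2 = 6*2 = 12)
w(V(-2)/Z)*N = 12*262 = 3144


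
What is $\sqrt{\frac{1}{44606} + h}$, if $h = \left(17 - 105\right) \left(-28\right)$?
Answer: $\frac{\sqrt{4902609106110}}{44606} \approx 49.639$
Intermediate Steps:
$h = 2464$ ($h = \left(-88\right) \left(-28\right) = 2464$)
$\sqrt{\frac{1}{44606} + h} = \sqrt{\frac{1}{44606} + 2464} = \sqrt{\frac{109909185}{44606}} = \frac{\sqrt{4902609106110}}{44606}$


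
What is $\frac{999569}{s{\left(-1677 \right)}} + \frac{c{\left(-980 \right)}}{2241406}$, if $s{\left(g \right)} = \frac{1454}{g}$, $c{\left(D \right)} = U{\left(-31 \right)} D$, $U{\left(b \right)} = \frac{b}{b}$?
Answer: $- \frac{1878608902153199}{1629502162} \approx -1.1529 \cdot 10^{6}$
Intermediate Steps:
$U{\left(b \right)} = 1$
$c{\left(D \right)} = D$ ($c{\left(D \right)} = 1 D = D$)
$\frac{999569}{s{\left(-1677 \right)}} + \frac{c{\left(-980 \right)}}{2241406} = \frac{999569}{1454 \frac{1}{-1677}} - \frac{980}{2241406} = \frac{999569}{1454 \left(- \frac{1}{1677}\right)} - \frac{490}{1120703} = \frac{999569}{- \frac{1454}{1677}} - \frac{490}{1120703} = 999569 \left(- \frac{1677}{1454}\right) - \frac{490}{1120703} = - \frac{1676277213}{1454} - \frac{490}{1120703} = - \frac{1878608902153199}{1629502162}$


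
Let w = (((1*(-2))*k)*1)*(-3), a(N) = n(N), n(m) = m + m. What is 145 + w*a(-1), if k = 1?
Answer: 133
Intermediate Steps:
n(m) = 2*m
a(N) = 2*N
w = 6 (w = (((1*(-2))*1)*1)*(-3) = (-2*1*1)*(-3) = -2*1*(-3) = -2*(-3) = 6)
145 + w*a(-1) = 145 + 6*(2*(-1)) = 145 + 6*(-2) = 145 - 12 = 133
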